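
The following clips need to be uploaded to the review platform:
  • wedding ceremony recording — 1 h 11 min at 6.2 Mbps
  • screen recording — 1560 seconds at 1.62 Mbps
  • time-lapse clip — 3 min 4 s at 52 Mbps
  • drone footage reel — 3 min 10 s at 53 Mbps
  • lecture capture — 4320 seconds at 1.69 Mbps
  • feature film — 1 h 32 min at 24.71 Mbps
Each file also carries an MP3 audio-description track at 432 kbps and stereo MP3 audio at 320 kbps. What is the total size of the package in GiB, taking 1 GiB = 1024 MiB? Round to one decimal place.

23.8 GiB

Audio total: 432 + 320 = 752 kbps = 0.752 Mbps.
wedding ceremony recording: 6.952 Mbps × 4260 s = 29615.5 Mb
screen recording: 2.372 Mbps × 1560 s = 3700.3 Mb
time-lapse clip: 52.752 Mbps × 184 s = 9706.4 Mb
drone footage reel: 53.752 Mbps × 190 s = 10212.9 Mb
lecture capture: 2.442 Mbps × 4320 s = 10549.4 Mb
feature film: 25.462 Mbps × 5520 s = 140550.2 Mb
Total: 204334.8 Mb = 25541.8 MB.
= 23.79 GiB.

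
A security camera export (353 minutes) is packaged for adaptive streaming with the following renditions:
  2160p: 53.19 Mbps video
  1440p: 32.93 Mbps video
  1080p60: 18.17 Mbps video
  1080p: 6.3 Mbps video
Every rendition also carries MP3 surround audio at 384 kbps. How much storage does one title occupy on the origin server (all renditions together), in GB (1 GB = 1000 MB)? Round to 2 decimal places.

296.85 GB

353 min = 21180 s
Audio: 384 kbps = 0.384 Mbps.
Sum of rendition bitrates: (53.19+0.384) + (32.93+0.384) + (18.17+0.384) + (6.3+0.384) = 112.126 Mbps.
× 21180 s = 2,374,829 Mb = 296,854 MB = 296.9 GB.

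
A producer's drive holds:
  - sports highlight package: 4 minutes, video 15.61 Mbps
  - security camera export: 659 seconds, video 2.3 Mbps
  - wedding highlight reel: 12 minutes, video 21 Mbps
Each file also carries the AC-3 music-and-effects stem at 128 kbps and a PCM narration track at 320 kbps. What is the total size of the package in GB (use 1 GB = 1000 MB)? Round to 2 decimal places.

Audio total: 128 + 320 = 448 kbps = 0.448 Mbps.
sports highlight package: 16.058 Mbps × 240 s = 3853.9 Mb
security camera export: 2.748 Mbps × 659 s = 1810.9 Mb
wedding highlight reel: 21.448 Mbps × 720 s = 15442.6 Mb
Total: 21107.4 Mb = 2638.4 MB.
= 2.638 GB.

2.64 GB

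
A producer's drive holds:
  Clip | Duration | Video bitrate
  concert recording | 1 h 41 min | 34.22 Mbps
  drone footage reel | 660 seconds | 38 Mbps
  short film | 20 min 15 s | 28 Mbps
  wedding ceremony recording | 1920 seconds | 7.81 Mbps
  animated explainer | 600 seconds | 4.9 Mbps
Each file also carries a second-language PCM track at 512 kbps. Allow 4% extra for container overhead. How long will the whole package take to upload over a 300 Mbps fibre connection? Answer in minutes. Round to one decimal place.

16.7 minutes

Audio: 512 kbps = 0.512 Mbps.
concert recording: 34.732 Mbps × 6060 s × 1.04 = 218895.0 Mb
drone footage reel: 38.512 Mbps × 660 s × 1.04 = 26434.6 Mb
short film: 28.512 Mbps × 1215 s × 1.04 = 36027.8 Mb
wedding ceremony recording: 8.322 Mbps × 1920 s × 1.04 = 16617.4 Mb
animated explainer: 5.412 Mbps × 600 s × 1.04 = 3377.1 Mb
Total: 301351.8 Mb = 37669.0 MB.
At 300 Mbps: 301351.8 / 300 = 1005 s ≈ 16.7 minutes.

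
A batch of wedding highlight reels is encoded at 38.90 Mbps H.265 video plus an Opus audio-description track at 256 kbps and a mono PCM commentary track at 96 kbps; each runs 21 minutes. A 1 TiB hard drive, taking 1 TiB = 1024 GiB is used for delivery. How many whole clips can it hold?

21 min = 1260 s
Audio total: 256 + 96 = 352 kbps = 0.352 Mbps.
Total bitrate: 39.252 Mbps.
Per item: 39.252 Mbps × 1260 s = 49,458 Mb = 6,182 MB.
Capacity: 1 TiB = 8,796,093 Mb; 177.85 items → 177 complete.

177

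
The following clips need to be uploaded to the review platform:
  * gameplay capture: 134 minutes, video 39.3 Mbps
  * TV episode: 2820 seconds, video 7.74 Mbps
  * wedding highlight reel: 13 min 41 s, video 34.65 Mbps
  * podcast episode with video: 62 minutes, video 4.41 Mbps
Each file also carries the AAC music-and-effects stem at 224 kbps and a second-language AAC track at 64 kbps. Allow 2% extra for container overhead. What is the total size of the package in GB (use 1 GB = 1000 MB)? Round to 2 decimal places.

Audio total: 224 + 64 = 288 kbps = 0.288 Mbps.
gameplay capture: 39.588 Mbps × 8040 s × 1.02 = 324653.3 Mb
TV episode: 8.028 Mbps × 2820 s × 1.02 = 23091.7 Mb
wedding highlight reel: 34.938 Mbps × 821 s × 1.02 = 29257.8 Mb
podcast episode with video: 4.698 Mbps × 3720 s × 1.02 = 17826.1 Mb
Total: 394828.9 Mb = 49353.6 MB.
= 49.35 GB.

49.35 GB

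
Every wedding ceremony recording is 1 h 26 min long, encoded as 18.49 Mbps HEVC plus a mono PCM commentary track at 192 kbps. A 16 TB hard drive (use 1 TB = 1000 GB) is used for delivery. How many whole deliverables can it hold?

1327

1 h 26 min = 86 min = 5160 s
Audio: 192 kbps = 0.192 Mbps.
Total bitrate: 18.682 Mbps.
Per item: 18.682 Mbps × 5160 s = 96,399 Mb = 12,050 MB.
Capacity: 16 TB = 128,000,000 Mb; 1327.81 items → 1327 complete.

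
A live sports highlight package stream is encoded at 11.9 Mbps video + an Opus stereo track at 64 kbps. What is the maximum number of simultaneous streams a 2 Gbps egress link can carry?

167

Audio: 64 kbps = 0.064 Mbps.
Per-viewer media rate: 11.964 Mbps.
2 Gbps = 2,000 Mbps; 2,000 / 11.964 = 167.17 → 167 viewers.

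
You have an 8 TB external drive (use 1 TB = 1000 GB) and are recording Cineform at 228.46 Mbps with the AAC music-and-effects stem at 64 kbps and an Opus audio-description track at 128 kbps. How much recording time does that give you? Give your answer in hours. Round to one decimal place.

77.8 hours

Audio total: 64 + 128 = 192 kbps = 0.192 Mbps.
Total bitrate: 228.46 + 0.192 = 228.652 Mbps.
Capacity: 8 TB = 64,000,000 Mb.
Recording time: 64,000,000 / 228.652 = 279,901 s ≈ 77.8 hours.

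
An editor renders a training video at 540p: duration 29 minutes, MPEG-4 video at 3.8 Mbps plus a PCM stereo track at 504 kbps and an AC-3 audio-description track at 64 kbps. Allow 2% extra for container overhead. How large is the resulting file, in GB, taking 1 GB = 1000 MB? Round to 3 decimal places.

29 min = 1740 s
Audio total: 504 + 64 = 568 kbps = 0.568 Mbps.
Total bitrate: 3.8 + 0.568 = 4.368 Mbps.
Stream data: 4.368 Mbps × 1740 s = 7600.3 Mb.
With 2% container overhead: ×1.02.
7,752 Mb ÷ 8 = 969.0 MB → 0.969 GB.

0.969 GB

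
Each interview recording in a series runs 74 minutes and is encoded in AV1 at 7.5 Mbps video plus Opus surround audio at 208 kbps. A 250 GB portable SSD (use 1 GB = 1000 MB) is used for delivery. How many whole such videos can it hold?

58

74 min = 4440 s
Audio: 208 kbps = 0.208 Mbps.
Total bitrate: 7.708 Mbps.
Per item: 7.708 Mbps × 4440 s = 34,224 Mb = 4,278 MB.
Capacity: 250 GB = 2,000,000 Mb; 58.44 items → 58 complete.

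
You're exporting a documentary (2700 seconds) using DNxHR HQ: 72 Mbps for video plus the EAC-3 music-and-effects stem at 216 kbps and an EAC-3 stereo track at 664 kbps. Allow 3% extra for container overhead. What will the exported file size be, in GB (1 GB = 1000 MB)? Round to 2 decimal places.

25.33 GB

Audio total: 216 + 664 = 880 kbps = 0.880 Mbps.
Total bitrate: 72 + 0.880 = 72.880 Mbps.
Stream data: 72.880 Mbps × 2700 s = 196776.0 Mb.
With 3% container overhead: ×1.03.
202,679 Mb ÷ 8 = 25,335 MB → 25.33 GB.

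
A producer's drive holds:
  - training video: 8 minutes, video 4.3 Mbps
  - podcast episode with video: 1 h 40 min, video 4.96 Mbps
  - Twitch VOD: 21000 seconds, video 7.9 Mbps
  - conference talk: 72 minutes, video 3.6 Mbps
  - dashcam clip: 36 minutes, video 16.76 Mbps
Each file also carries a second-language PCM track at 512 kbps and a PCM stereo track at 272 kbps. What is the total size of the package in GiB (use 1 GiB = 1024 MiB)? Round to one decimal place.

32.1 GiB

Audio total: 512 + 272 = 784 kbps = 0.784 Mbps.
training video: 5.084 Mbps × 480 s = 2440.3 Mb
podcast episode with video: 5.744 Mbps × 6000 s = 34464.0 Mb
Twitch VOD: 8.684 Mbps × 21000 s = 182364.0 Mb
conference talk: 4.384 Mbps × 4320 s = 18938.9 Mb
dashcam clip: 17.544 Mbps × 2160 s = 37895.0 Mb
Total: 276102.2 Mb = 34512.8 MB.
= 32.14 GiB.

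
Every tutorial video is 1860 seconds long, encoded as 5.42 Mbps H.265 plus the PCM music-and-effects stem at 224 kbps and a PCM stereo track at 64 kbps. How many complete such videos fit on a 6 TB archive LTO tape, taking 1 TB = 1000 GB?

Audio total: 224 + 64 = 288 kbps = 0.288 Mbps.
Total bitrate: 5.708 Mbps.
Per item: 5.708 Mbps × 1860 s = 10,617 Mb = 1,327 MB.
Capacity: 6 TB = 48,000,000 Mb; 4521.10 items → 4521 complete.

4521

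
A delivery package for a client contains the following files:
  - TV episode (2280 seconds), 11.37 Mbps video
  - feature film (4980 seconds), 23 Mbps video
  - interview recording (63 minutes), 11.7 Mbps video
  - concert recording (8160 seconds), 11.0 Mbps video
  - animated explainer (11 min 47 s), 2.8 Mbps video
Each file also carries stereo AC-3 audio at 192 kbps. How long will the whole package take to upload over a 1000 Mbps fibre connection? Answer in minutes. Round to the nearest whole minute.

5 minutes

Audio: 192 kbps = 0.192 Mbps.
TV episode: 11.562 Mbps × 2280 s = 26361.4 Mb
feature film: 23.192 Mbps × 4980 s = 115496.2 Mb
interview recording: 11.892 Mbps × 3780 s = 44951.8 Mb
concert recording: 11.192 Mbps × 8160 s = 91326.7 Mb
animated explainer: 2.992 Mbps × 707 s = 2115.3 Mb
Total: 280251.3 Mb = 35031.4 MB.
At 1000 Mbps: 280251.3 / 1000 = 280 s ≈ 4.67 minutes.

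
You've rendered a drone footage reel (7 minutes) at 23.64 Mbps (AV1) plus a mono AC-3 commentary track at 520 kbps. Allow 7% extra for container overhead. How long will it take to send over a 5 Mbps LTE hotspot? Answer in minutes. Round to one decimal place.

7 min = 420 s
Audio: 520 kbps = 0.520 Mbps.
Total bitrate: 24.160 Mbps.
File: 24.160 Mbps × 420 s = 10147.2 Mb.
With 7% container overhead: ×1.07. → 10857.5 Mb.
At 5 Mbps: 10857.5 / 5 = 2171.5 s ≈ 36.2 minutes.

36.2 minutes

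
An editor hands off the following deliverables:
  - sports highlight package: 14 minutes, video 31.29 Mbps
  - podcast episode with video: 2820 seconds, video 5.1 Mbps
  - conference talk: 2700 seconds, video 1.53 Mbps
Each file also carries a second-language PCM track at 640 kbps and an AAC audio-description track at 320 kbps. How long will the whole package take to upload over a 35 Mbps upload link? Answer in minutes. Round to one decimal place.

24.2 minutes

Audio total: 640 + 320 = 960 kbps = 0.960 Mbps.
sports highlight package: 32.250 Mbps × 840 s = 27090.0 Mb
podcast episode with video: 6.060 Mbps × 2820 s = 17089.2 Mb
conference talk: 2.490 Mbps × 2700 s = 6723.0 Mb
Total: 50902.2 Mb = 6362.8 MB.
At 35 Mbps: 50902.2 / 35 = 1454 s ≈ 24.2 minutes.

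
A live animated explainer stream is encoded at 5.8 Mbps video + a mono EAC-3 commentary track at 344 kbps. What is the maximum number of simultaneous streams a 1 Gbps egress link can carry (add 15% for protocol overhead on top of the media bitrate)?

Audio: 344 kbps = 0.344 Mbps.
Per-viewer media rate: 6.144 Mbps.
On the wire with 15% overhead: 7.066 Mbps.
1 Gbps = 1,000 Mbps; 1,000 / 7.066 = 141.53 → 141 viewers.

141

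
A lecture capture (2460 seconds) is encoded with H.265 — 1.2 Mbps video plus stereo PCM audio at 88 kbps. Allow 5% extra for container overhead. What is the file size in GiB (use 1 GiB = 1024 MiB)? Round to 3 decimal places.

Audio: 88 kbps = 0.088 Mbps.
Total bitrate: 1.2 + 0.088 = 1.288 Mbps.
Stream data: 1.288 Mbps × 2460 s = 3168.5 Mb.
With 5% container overhead: ×1.05.
3,327 Mb = 415,863,000 bytes ÷ 1,073,741,824 = 0.3873 GiB.

0.387 GiB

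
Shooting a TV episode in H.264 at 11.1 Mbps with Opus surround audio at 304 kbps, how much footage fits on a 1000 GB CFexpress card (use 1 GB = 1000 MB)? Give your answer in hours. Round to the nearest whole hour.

195 hours

Audio: 304 kbps = 0.304 Mbps.
Total bitrate: 11.1 + 0.304 = 11.404 Mbps.
Capacity: 1000 GB = 8,000,000 Mb.
Recording time: 8,000,000 / 11.404 = 701,508 s ≈ 195 hours.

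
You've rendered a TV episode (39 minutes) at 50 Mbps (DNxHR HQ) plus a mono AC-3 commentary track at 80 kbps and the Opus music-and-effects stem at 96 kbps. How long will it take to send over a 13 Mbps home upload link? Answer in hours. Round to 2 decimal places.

39 min = 2340 s
Audio total: 80 + 96 = 176 kbps = 0.176 Mbps.
Total bitrate: 50.176 Mbps.
File: 50.176 Mbps × 2340 s = 117411.8 Mb.
At 13 Mbps: 117411.8 / 13 = 9031.7 s ≈ 2.51 hours.

2.51 hours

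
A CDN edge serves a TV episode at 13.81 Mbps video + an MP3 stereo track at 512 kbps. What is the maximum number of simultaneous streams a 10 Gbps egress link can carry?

Audio: 512 kbps = 0.512 Mbps.
Per-viewer media rate: 14.322 Mbps.
10 Gbps = 10,000 Mbps; 10,000 / 14.322 = 698.23 → 698 viewers.

698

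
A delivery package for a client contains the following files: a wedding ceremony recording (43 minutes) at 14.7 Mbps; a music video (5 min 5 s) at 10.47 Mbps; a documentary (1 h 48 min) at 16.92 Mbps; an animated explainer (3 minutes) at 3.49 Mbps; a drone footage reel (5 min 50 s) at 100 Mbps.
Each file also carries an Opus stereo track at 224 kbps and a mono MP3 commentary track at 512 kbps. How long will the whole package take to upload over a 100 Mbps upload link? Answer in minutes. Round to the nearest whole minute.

Audio total: 224 + 512 = 736 kbps = 0.736 Mbps.
wedding ceremony recording: 15.436 Mbps × 2580 s = 39824.9 Mb
music video: 11.206 Mbps × 305 s = 3417.8 Mb
documentary: 17.656 Mbps × 6480 s = 114410.9 Mb
animated explainer: 4.226 Mbps × 180 s = 760.7 Mb
drone footage reel: 100.736 Mbps × 350 s = 35257.6 Mb
Total: 193671.9 Mb = 24209.0 MB.
At 100 Mbps: 193671.9 / 100 = 1937 s ≈ 32.3 minutes.

32 minutes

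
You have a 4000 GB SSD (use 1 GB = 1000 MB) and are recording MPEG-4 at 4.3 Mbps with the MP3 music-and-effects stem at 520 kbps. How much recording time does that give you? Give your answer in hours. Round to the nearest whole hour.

1844 hours

Audio: 520 kbps = 0.520 Mbps.
Total bitrate: 4.3 + 0.520 = 4.820 Mbps.
Capacity: 4000 GB = 32,000,000 Mb.
Recording time: 32,000,000 / 4.820 = 6,639,004 s ≈ 1,844 hours.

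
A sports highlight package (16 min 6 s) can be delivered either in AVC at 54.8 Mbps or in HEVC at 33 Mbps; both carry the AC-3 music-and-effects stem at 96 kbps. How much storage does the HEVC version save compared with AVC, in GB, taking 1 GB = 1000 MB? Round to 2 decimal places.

2.63 GB

16 min 6 s = 966 s
Audio: 96 kbps = 0.096 Mbps.
AVC: 54.896 Mbps × 966 s = 53029.5 Mb = 6.629 GB.
HEVC: 33.096 Mbps × 966 s = 31970.7 Mb = 3.996 GB.
Saving: 6.629 − 3.996 = 2.632 GB.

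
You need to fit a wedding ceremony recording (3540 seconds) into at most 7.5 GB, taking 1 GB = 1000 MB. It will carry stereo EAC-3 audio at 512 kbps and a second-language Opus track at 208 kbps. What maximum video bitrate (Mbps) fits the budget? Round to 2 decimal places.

16.23 Mbps

Budget: 7.5 GB = 60000.0 Mb.
Total bitrate budget: 60000.0 Mb / 3540 s = 16.949 Mbps.
Audio total: 512 + 208 = 720 kbps = 0.720 Mbps.
Video: 16.949 − 0.720 = 16.229 Mbps.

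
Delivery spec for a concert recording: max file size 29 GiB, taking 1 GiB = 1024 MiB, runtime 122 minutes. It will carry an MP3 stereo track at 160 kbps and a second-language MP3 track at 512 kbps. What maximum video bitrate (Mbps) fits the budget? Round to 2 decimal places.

Budget: 29 GiB = 249108.1 Mb.
122 min = 7320 s
Total bitrate budget: 249108.1 Mb / 7320 s = 34.031 Mbps.
Audio total: 160 + 512 = 672 kbps = 0.672 Mbps.
Video: 34.031 − 0.672 = 33.359 Mbps.

33.36 Mbps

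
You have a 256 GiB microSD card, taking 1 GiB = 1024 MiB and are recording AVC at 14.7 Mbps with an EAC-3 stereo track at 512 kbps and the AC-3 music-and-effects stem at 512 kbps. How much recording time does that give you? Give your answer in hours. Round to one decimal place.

38.8 hours

Audio total: 512 + 512 = 1024 kbps = 1.024 Mbps.
Total bitrate: 14.7 + 1.024 = 15.724 Mbps.
Capacity: 256 GiB = 2,199,023 Mb.
Recording time: 2,199,023 / 15.724 = 139,851 s ≈ 38.8 hours.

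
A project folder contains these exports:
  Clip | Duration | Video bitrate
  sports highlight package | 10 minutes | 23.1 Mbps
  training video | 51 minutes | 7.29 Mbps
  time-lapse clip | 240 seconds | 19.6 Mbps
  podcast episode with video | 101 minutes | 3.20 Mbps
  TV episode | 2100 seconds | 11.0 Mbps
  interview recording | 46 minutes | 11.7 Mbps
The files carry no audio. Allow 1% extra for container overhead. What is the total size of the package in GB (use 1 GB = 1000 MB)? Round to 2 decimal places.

sports highlight package: 23.100 Mbps × 600 s × 1.01 = 13998.6 Mb
training video: 7.290 Mbps × 3060 s × 1.01 = 22530.5 Mb
time-lapse clip: 19.600 Mbps × 240 s × 1.01 = 4751.0 Mb
podcast episode with video: 3.200 Mbps × 6060 s × 1.01 = 19585.9 Mb
TV episode: 11.000 Mbps × 2100 s × 1.01 = 23331.0 Mb
interview recording: 11.700 Mbps × 2760 s × 1.01 = 32614.9 Mb
Total: 116812.0 Mb = 14601.5 MB.
= 14.60 GB.

14.60 GB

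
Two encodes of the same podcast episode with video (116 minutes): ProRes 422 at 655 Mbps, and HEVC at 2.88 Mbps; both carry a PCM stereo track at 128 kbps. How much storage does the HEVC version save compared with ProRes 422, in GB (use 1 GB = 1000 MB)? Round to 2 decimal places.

567.34 GB

116 min = 6960 s
Audio: 128 kbps = 0.128 Mbps.
ProRes 422: 655.128 Mbps × 6960 s = 4559690.9 Mb = 569.961 GB.
HEVC: 3.008 Mbps × 6960 s = 20935.7 Mb = 2.617 GB.
Saving: 569.961 − 2.617 = 567.344 GB.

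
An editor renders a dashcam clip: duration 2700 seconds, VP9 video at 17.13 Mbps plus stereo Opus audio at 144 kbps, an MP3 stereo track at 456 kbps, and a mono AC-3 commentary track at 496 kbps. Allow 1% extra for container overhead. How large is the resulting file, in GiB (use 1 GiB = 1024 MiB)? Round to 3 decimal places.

5.786 GiB

Audio total: 144 + 456 + 496 = 1096 kbps = 1.096 Mbps.
Total bitrate: 17.13 + 1.096 = 18.226 Mbps.
Stream data: 18.226 Mbps × 2700 s = 49210.2 Mb.
With 1% container overhead: ×1.01.
49,702 Mb = 6,212,787,750 bytes ÷ 1,073,741,824 = 5.786 GiB.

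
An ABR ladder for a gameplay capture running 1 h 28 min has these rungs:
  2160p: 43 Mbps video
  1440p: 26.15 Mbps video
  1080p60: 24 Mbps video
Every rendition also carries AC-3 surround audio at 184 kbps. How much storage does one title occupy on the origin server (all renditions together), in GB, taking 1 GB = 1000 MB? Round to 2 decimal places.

1 h 28 min = 88 min = 5280 s
Audio: 184 kbps = 0.184 Mbps.
Sum of rendition bitrates: (43+0.184) + (26.15+0.184) + (24+0.184) = 93.702 Mbps.
× 5280 s = 494,747 Mb = 61,843 MB = 61.84 GB.

61.84 GB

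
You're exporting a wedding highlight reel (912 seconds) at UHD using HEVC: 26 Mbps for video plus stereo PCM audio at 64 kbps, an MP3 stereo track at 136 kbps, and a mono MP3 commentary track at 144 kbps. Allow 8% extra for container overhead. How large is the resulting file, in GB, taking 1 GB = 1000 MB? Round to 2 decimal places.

3.24 GB

Audio total: 64 + 136 + 144 = 344 kbps = 0.344 Mbps.
Total bitrate: 26 + 0.344 = 26.344 Mbps.
Stream data: 26.344 Mbps × 912 s = 24025.7 Mb.
With 8% container overhead: ×1.08.
25,948 Mb ÷ 8 = 3,243 MB → 3.243 GB.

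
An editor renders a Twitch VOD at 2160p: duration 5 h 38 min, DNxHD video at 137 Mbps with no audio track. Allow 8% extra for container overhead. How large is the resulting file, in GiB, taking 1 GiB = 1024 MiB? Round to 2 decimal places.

5 h 38 min = 338 min = 20280 s
Total bitrate: 137 Mbps.
Stream data: 137.000 Mbps × 20280 s = 2778360.0 Mb.
With 8% container overhead: ×1.08.
3,000,629 Mb = 375,078,600,000 bytes ÷ 1,073,741,824 = 349.3 GiB.

349.32 GiB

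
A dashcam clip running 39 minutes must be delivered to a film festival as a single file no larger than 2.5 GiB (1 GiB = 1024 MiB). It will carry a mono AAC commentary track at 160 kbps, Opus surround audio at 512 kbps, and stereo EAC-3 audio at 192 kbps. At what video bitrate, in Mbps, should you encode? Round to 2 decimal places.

Budget: 2.5 GiB = 21474.8 Mb.
39 min = 2340 s
Total bitrate budget: 21474.8 Mb / 2340 s = 9.177 Mbps.
Audio total: 160 + 512 + 192 = 864 kbps = 0.864 Mbps.
Video: 9.177 − 0.864 = 8.313 Mbps.

8.31 Mbps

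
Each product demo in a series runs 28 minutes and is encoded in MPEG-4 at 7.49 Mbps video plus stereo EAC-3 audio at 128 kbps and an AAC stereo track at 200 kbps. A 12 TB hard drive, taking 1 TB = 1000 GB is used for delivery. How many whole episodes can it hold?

28 min = 1680 s
Audio total: 128 + 200 = 328 kbps = 0.328 Mbps.
Total bitrate: 7.818 Mbps.
Per item: 7.818 Mbps × 1680 s = 13,134 Mb = 1,642 MB.
Capacity: 12 TB = 96,000,000 Mb; 7309.14 items → 7309 complete.

7309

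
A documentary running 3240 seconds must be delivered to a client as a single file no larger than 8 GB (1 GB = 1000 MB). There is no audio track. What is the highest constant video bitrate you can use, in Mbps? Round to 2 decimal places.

19.75 Mbps

Budget: 8 GB = 64000.0 Mb.
Total bitrate budget: 64000.0 Mb / 3240 s = 19.753 Mbps.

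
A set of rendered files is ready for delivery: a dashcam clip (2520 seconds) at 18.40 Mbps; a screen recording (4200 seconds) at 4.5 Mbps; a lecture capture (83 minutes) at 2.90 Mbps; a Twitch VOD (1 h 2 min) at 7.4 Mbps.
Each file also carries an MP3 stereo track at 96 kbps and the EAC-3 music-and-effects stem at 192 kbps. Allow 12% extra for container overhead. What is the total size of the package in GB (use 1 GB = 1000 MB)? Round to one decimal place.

Audio total: 96 + 192 = 288 kbps = 0.288 Mbps.
dashcam clip: 18.688 Mbps × 2520 s × 1.12 = 52745.0 Mb
screen recording: 4.788 Mbps × 4200 s × 1.12 = 22522.8 Mb
lecture capture: 3.188 Mbps × 4980 s × 1.12 = 17781.4 Mb
Twitch VOD: 7.688 Mbps × 3720 s × 1.12 = 32031.3 Mb
Total: 125080.4 Mb = 15635.1 MB.
= 15.64 GB.

15.6 GB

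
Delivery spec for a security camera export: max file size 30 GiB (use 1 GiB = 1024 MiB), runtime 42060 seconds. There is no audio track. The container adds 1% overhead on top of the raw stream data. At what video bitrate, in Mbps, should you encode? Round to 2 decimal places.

Budget: 30 GiB = 257698.0 Mb.
Stream payload after overhead: 257698.0 / 1.01 = 255146.6 Mb.
Total bitrate budget: 255146.6 Mb / 42060 s = 6.066 Mbps.

6.07 Mbps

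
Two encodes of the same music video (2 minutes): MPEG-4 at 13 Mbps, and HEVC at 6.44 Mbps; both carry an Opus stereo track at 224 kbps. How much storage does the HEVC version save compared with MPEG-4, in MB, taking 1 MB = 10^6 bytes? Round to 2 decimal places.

2 min = 120 s
Audio: 224 kbps = 0.224 Mbps.
MPEG-4: 13.224 Mbps × 120 s = 1586.9 Mb = 198.360 MB.
HEVC: 6.664 Mbps × 120 s = 799.7 Mb = 99.960 MB.
Saving: 198.360 − 99.960 = 98.400 MB.

98.40 MB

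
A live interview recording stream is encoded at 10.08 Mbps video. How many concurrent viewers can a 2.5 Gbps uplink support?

2.5 Gbps = 2,500 Mbps; 2,500 / 10.080 = 248.02 → 248 viewers.

248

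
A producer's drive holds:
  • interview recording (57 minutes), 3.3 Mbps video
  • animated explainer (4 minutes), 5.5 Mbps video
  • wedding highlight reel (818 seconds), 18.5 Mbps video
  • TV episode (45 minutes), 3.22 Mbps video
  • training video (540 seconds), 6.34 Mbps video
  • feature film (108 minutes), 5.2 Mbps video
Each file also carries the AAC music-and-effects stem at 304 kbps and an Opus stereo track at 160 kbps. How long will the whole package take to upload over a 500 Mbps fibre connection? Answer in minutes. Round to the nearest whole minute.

3 minutes

Audio total: 304 + 160 = 464 kbps = 0.464 Mbps.
interview recording: 3.764 Mbps × 3420 s = 12872.9 Mb
animated explainer: 5.964 Mbps × 240 s = 1431.4 Mb
wedding highlight reel: 18.964 Mbps × 818 s = 15512.6 Mb
TV episode: 3.684 Mbps × 2700 s = 9946.8 Mb
training video: 6.804 Mbps × 540 s = 3674.2 Mb
feature film: 5.664 Mbps × 6480 s = 36702.7 Mb
Total: 80140.5 Mb = 10017.6 MB.
At 500 Mbps: 80140.5 / 500 = 160 s ≈ 2.67 minutes.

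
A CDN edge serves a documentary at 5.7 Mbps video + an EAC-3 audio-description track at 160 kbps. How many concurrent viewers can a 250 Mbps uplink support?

42

Audio: 160 kbps = 0.160 Mbps.
Per-viewer media rate: 5.860 Mbps.
250 Mbps = 250.0 Mbps; 250.0 / 5.860 = 42.66 → 42 viewers.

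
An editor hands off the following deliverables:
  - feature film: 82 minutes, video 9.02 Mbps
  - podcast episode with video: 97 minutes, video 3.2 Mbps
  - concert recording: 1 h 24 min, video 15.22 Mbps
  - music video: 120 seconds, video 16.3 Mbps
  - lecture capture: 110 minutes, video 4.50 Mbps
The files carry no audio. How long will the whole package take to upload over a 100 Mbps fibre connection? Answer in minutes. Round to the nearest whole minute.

29 minutes

feature film: 9.020 Mbps × 4920 s = 44378.4 Mb
podcast episode with video: 3.200 Mbps × 5820 s = 18624.0 Mb
concert recording: 15.220 Mbps × 5040 s = 76708.8 Mb
music video: 16.300 Mbps × 120 s = 1956.0 Mb
lecture capture: 4.500 Mbps × 6600 s = 29700.0 Mb
Total: 171367.2 Mb = 21420.9 MB.
At 100 Mbps: 171367.2 / 100 = 1714 s ≈ 28.6 minutes.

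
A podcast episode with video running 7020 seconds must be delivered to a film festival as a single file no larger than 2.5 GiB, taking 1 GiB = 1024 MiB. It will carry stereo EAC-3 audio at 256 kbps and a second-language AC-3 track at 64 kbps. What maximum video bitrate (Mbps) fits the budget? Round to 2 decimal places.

2.74 Mbps

Budget: 2.5 GiB = 21474.8 Mb.
Total bitrate budget: 21474.8 Mb / 7020 s = 3.059 Mbps.
Audio total: 256 + 64 = 320 kbps = 0.320 Mbps.
Video: 3.059 − 0.320 = 2.739 Mbps.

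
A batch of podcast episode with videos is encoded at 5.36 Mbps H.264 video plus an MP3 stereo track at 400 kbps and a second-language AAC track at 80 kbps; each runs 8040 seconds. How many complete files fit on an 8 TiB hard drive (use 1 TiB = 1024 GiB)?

Audio total: 400 + 80 = 480 kbps = 0.480 Mbps.
Total bitrate: 5.840 Mbps.
Per item: 5.840 Mbps × 8040 s = 46,954 Mb = 5,869 MB.
Capacity: 8 TiB = 70,368,744 Mb; 1498.69 items → 1498 complete.

1498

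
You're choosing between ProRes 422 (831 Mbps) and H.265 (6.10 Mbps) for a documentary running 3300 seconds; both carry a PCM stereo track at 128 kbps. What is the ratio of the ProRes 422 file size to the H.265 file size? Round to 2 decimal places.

Audio: 128 kbps = 0.128 Mbps.
ProRes 422: 831.128 Mbps × 3300 s = 2742722.4 Mb = 342.840 GB.
H.265: 6.228 Mbps × 3300 s = 20552.4 Mb = 2.569 GB.
Ratio: 342.840 / 2.569 = 133.450.

133.45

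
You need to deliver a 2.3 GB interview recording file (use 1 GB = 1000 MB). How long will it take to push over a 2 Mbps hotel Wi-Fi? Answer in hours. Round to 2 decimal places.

2.56 hours

File: 2.3 GB = 18400.0 Mb.
At 2 Mbps: 18400.0 / 2 = 9200.0 s ≈ 2.56 hours.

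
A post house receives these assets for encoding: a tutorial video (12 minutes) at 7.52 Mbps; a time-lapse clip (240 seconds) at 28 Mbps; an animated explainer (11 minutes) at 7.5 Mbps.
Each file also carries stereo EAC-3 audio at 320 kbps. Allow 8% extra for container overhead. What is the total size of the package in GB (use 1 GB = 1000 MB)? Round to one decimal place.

Audio: 320 kbps = 0.320 Mbps.
tutorial video: 7.840 Mbps × 720 s × 1.08 = 6096.4 Mb
time-lapse clip: 28.320 Mbps × 240 s × 1.08 = 7340.5 Mb
animated explainer: 7.820 Mbps × 660 s × 1.08 = 5574.1 Mb
Total: 19011.0 Mb = 2376.4 MB.
= 2.376 GB.

2.4 GB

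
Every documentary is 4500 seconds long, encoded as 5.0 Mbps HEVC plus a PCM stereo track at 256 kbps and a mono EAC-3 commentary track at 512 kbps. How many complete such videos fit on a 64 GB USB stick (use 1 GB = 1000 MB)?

Audio total: 256 + 512 = 768 kbps = 0.768 Mbps.
Total bitrate: 5.768 Mbps.
Per item: 5.768 Mbps × 4500 s = 25,956 Mb = 3,244 MB.
Capacity: 64 GB = 512,000 Mb; 19.73 items → 19 complete.

19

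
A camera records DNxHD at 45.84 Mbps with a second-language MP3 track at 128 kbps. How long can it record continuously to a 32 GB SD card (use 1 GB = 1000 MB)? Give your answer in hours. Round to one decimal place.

1.5 hours

Audio: 128 kbps = 0.128 Mbps.
Total bitrate: 45.84 + 0.128 = 45.968 Mbps.
Capacity: 32 GB = 256,000 Mb.
Recording time: 256,000 / 45.968 = 5,569 s ≈ 1.55 hours.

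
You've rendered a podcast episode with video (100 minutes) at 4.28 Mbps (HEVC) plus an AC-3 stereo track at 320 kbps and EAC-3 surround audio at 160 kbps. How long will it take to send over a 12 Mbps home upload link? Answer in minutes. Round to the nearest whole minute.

40 minutes

100 min = 6000 s
Audio total: 320 + 160 = 480 kbps = 0.480 Mbps.
Total bitrate: 4.760 Mbps.
File: 4.760 Mbps × 6000 s = 28560.0 Mb.
At 12 Mbps: 28560.0 / 12 = 2380.0 s ≈ 39.7 minutes.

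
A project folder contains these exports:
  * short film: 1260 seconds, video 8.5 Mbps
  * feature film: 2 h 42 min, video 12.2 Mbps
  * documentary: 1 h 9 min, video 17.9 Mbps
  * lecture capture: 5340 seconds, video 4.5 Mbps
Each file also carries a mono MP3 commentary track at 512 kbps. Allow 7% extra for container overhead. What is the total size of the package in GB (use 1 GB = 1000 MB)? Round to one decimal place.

31.8 GB

Audio: 512 kbps = 0.512 Mbps.
short film: 9.012 Mbps × 1260 s × 1.07 = 12150.0 Mb
feature film: 12.712 Mbps × 9720 s × 1.07 = 132209.9 Mb
documentary: 18.412 Mbps × 4140 s × 1.07 = 81561.5 Mb
lecture capture: 5.012 Mbps × 5340 s × 1.07 = 28637.6 Mb
Total: 254558.9 Mb = 31819.9 MB.
= 31.82 GB.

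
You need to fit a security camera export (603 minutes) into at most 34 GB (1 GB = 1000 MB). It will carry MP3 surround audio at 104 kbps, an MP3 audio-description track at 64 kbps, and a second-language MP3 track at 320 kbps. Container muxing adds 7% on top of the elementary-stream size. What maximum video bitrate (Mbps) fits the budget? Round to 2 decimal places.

Budget: 34 GB = 272000.0 Mb.
Stream payload after overhead: 272000.0 / 1.07 = 254205.6 Mb.
603 min = 36180 s
Total bitrate budget: 254205.6 Mb / 36180 s = 7.026 Mbps.
Audio total: 104 + 64 + 320 = 488 kbps = 0.488 Mbps.
Video: 7.026 − 0.488 = 6.538 Mbps.

6.54 Mbps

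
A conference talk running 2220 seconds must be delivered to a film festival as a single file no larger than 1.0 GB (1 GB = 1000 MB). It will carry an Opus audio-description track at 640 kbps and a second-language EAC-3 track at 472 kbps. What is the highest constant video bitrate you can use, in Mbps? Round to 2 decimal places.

2.49 Mbps

Budget: 1.0 GB = 8000.0 Mb.
Total bitrate budget: 8000.0 Mb / 2220 s = 3.604 Mbps.
Audio total: 640 + 472 = 1112 kbps = 1.112 Mbps.
Video: 3.604 − 1.112 = 2.492 Mbps.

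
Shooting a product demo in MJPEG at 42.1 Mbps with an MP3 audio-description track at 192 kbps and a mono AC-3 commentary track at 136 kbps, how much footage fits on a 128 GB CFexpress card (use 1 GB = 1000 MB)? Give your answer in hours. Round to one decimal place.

6.7 hours

Audio total: 192 + 136 = 328 kbps = 0.328 Mbps.
Total bitrate: 42.1 + 0.328 = 42.428 Mbps.
Capacity: 128 GB = 1,024,000 Mb.
Recording time: 1,024,000 / 42.428 = 24,135 s ≈ 6.70 hours.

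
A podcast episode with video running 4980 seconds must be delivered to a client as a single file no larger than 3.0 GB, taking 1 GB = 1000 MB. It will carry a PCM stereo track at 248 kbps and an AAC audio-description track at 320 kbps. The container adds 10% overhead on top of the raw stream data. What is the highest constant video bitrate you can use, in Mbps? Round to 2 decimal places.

3.81 Mbps

Budget: 3.0 GB = 24000.0 Mb.
Stream payload after overhead: 24000.0 / 1.10 = 21818.2 Mb.
Total bitrate budget: 21818.2 Mb / 4980 s = 4.381 Mbps.
Audio total: 248 + 320 = 568 kbps = 0.568 Mbps.
Video: 4.381 − 0.568 = 3.813 Mbps.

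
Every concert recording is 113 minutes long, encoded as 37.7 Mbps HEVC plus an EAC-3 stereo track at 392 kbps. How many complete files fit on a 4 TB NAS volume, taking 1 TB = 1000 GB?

113 min = 6780 s
Audio: 392 kbps = 0.392 Mbps.
Total bitrate: 38.092 Mbps.
Per item: 38.092 Mbps × 6780 s = 258,264 Mb = 32,283 MB.
Capacity: 4 TB = 32,000,000 Mb; 123.90 items → 123 complete.

123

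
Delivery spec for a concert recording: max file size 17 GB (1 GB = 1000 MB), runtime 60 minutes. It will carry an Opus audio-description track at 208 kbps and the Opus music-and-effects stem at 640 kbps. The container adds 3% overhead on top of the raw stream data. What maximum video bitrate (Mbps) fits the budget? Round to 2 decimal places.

35.83 Mbps

Budget: 17 GB = 136000.0 Mb.
Stream payload after overhead: 136000.0 / 1.03 = 132038.8 Mb.
60 min = 3600 s
Total bitrate budget: 132038.8 Mb / 3600 s = 36.677 Mbps.
Audio total: 208 + 640 = 848 kbps = 0.848 Mbps.
Video: 36.677 − 0.848 = 35.829 Mbps.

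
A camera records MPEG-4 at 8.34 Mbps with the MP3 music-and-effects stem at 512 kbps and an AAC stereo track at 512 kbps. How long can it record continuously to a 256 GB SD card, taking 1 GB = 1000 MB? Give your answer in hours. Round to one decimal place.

60.8 hours

Audio total: 512 + 512 = 1024 kbps = 1.024 Mbps.
Total bitrate: 8.34 + 1.024 = 9.364 Mbps.
Capacity: 256 GB = 2,048,000 Mb.
Recording time: 2,048,000 / 9.364 = 218,710 s ≈ 60.8 hours.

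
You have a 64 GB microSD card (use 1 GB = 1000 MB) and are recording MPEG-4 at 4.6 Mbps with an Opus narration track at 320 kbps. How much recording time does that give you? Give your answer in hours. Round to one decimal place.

Audio: 320 kbps = 0.320 Mbps.
Total bitrate: 4.6 + 0.320 = 4.920 Mbps.
Capacity: 64 GB = 512,000 Mb.
Recording time: 512,000 / 4.920 = 104,065 s ≈ 28.9 hours.

28.9 hours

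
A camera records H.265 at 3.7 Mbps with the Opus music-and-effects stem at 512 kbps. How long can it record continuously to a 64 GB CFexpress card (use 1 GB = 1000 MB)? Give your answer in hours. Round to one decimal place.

Audio: 512 kbps = 0.512 Mbps.
Total bitrate: 3.7 + 0.512 = 4.212 Mbps.
Capacity: 64 GB = 512,000 Mb.
Recording time: 512,000 / 4.212 = 121,557 s ≈ 33.8 hours.

33.8 hours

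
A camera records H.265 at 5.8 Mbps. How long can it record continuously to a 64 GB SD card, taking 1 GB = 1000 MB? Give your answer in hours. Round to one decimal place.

24.5 hours

Capacity: 64 GB = 512,000 Mb.
Recording time: 512,000 / 5.800 = 88,276 s ≈ 24.5 hours.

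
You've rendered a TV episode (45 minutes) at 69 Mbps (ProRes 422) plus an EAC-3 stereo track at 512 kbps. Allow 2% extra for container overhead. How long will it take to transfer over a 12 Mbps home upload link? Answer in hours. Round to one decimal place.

4.4 hours

45 min = 2700 s
Audio: 512 kbps = 0.512 Mbps.
Total bitrate: 69.512 Mbps.
File: 69.512 Mbps × 2700 s = 187682.4 Mb.
With 2% container overhead: ×1.02. → 191436.0 Mb.
At 12 Mbps: 191436.0 / 12 = 15953.0 s ≈ 4.43 hours.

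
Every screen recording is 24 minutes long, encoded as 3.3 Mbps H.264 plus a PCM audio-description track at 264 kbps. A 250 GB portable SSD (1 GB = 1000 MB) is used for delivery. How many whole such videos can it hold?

389

24 min = 1440 s
Audio: 264 kbps = 0.264 Mbps.
Total bitrate: 3.564 Mbps.
Per item: 3.564 Mbps × 1440 s = 5,132 Mb = 641.5 MB.
Capacity: 250 GB = 2,000,000 Mb; 389.70 items → 389 complete.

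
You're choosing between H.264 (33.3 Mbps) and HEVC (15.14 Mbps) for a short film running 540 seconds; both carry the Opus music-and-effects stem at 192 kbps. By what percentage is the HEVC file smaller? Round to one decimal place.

54.2%

Audio: 192 kbps = 0.192 Mbps.
H.264: 33.492 Mbps × 540 s = 18085.7 Mb = 2.261 GB.
HEVC: 15.332 Mbps × 540 s = 8279.3 Mb = 1.035 GB.
Reduction: (1 − 1.035/2.261) × 100 = 54.22%.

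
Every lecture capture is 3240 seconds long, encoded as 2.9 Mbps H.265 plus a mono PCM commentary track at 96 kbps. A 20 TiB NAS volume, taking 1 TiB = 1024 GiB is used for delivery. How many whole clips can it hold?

Audio: 96 kbps = 0.096 Mbps.
Total bitrate: 2.996 Mbps.
Per item: 2.996 Mbps × 3240 s = 9,707 Mb = 1,213 MB.
Capacity: 20 TiB = 175,921,860 Mb; 18123.12 items → 18123 complete.

18123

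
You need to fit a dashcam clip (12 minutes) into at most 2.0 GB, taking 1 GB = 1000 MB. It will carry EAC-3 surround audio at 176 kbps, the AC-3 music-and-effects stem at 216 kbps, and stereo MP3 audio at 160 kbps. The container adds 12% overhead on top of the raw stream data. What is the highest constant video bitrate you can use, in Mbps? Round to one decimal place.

Budget: 2.0 GB = 16000.0 Mb.
Stream payload after overhead: 16000.0 / 1.12 = 14285.7 Mb.
12 min = 720 s
Total bitrate budget: 14285.7 Mb / 720 s = 19.841 Mbps.
Audio total: 176 + 216 + 160 = 552 kbps = 0.552 Mbps.
Video: 19.841 − 0.552 = 19.289 Mbps.

19.3 Mbps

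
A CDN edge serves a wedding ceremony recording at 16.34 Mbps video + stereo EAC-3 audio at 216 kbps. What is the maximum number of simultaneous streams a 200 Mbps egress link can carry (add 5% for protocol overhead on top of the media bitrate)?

Audio: 216 kbps = 0.216 Mbps.
Per-viewer media rate: 16.556 Mbps.
On the wire with 5% overhead: 17.384 Mbps.
200 Mbps = 200.0 Mbps; 200.0 / 17.384 = 11.50 → 11 viewers.

11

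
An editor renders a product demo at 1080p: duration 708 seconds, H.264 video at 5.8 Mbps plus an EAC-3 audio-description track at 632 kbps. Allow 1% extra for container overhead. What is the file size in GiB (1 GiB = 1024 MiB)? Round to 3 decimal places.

Audio: 632 kbps = 0.632 Mbps.
Total bitrate: 5.8 + 0.632 = 6.432 Mbps.
Stream data: 6.432 Mbps × 708 s = 4553.9 Mb.
With 1% container overhead: ×1.01.
4,599 Mb = 574,924,320 bytes ÷ 1,073,741,824 = 0.5354 GiB.

0.535 GiB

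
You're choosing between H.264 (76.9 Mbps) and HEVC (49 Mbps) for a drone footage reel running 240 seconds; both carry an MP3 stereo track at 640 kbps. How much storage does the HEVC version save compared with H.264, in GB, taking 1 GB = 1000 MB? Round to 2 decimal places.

0.84 GB

Audio: 640 kbps = 0.640 Mbps.
H.264: 77.540 Mbps × 240 s = 18609.6 Mb = 2.326 GB.
HEVC: 49.640 Mbps × 240 s = 11913.6 Mb = 1.489 GB.
Saving: 2.326 − 1.489 = 0.837 GB.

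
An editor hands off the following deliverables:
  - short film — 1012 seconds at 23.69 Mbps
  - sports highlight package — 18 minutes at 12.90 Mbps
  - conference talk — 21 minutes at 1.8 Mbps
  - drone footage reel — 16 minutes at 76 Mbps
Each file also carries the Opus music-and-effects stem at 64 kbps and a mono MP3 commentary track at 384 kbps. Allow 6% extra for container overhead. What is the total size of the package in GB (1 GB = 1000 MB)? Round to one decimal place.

Audio total: 64 + 384 = 448 kbps = 0.448 Mbps.
short film: 24.138 Mbps × 1012 s × 1.06 = 25893.3 Mb
sports highlight package: 13.348 Mbps × 1080 s × 1.06 = 15280.8 Mb
conference talk: 2.248 Mbps × 1260 s × 1.06 = 3002.4 Mb
drone footage reel: 76.448 Mbps × 960 s × 1.06 = 77793.5 Mb
Total: 121970.0 Mb = 15246.3 MB.
= 15.25 GB.

15.2 GB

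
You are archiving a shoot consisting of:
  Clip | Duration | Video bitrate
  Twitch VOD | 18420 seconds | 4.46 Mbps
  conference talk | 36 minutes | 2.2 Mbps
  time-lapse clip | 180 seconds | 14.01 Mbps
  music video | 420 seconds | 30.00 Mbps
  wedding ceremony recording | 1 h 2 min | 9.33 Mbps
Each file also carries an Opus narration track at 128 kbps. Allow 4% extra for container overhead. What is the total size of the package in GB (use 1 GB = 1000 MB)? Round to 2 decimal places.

18.19 GB

Audio: 128 kbps = 0.128 Mbps.
Twitch VOD: 4.588 Mbps × 18420 s × 1.04 = 87891.4 Mb
conference talk: 2.328 Mbps × 2160 s × 1.04 = 5229.6 Mb
time-lapse clip: 14.138 Mbps × 180 s × 1.04 = 2646.6 Mb
music video: 30.128 Mbps × 420 s × 1.04 = 13159.9 Mb
wedding ceremony recording: 9.458 Mbps × 3720 s × 1.04 = 36591.1 Mb
Total: 145518.7 Mb = 18189.8 MB.
= 18.19 GB.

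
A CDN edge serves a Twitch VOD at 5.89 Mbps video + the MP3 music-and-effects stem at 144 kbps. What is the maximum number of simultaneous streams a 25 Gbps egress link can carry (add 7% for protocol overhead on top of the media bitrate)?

Audio: 144 kbps = 0.144 Mbps.
Per-viewer media rate: 6.034 Mbps.
On the wire with 7% overhead: 6.456 Mbps.
25 Gbps = 25,000 Mbps; 25,000 / 6.456 = 3872.14 → 3872 viewers.

3872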